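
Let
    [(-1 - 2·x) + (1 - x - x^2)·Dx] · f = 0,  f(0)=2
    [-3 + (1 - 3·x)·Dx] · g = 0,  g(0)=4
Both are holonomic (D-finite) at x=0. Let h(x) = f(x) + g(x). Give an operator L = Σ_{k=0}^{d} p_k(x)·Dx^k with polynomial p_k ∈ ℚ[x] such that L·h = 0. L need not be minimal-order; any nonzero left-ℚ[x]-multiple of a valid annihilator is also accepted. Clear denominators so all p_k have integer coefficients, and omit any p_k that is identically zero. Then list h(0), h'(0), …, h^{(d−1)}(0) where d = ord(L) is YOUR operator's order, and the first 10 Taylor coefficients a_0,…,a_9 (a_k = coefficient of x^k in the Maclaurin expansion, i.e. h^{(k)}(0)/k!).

L = (-6 - 36·x + 18·x^2 - 18·x^3) + (14 - 18·x - 24·x^2 + 18·x^3 - 36·x^4)·Dx + (-2 + 10·x - 15·x^2 + 10·x^3 - 9·x^5)·Dx^2  (order 2).
h: a_k = 6, 14, 40, 114, 334, 988, 2942, 8790, 26312, 78842, …
ICs: h(0) = 6, h′(0) = 14.

f: a_k = 2, 2, 4, 6, 10, 16, 26, 42, 68, 110, …
g: a_k = 4, 12, 36, 108, 324, 972, 2916, 8748, 26244, 78732, …
f+g: L₀ = lclm(L_f,L_g), ord ≤ 1+1.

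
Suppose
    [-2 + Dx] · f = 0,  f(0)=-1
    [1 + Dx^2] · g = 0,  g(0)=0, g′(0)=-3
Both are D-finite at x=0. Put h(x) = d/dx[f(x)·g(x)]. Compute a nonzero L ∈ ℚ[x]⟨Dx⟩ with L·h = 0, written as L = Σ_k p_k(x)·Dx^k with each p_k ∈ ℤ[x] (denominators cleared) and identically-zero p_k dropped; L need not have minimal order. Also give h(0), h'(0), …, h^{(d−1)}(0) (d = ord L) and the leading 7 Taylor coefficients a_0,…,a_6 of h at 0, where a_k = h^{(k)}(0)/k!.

L = 5 - 4·Dx + Dx^2  (order 2).
h: a_k = 3, 12, 33/2, 12, 41/8, 11/10, -29/240, …
ICs: h(0) = 3, h′(0) = 12.

f: a_k = -1, -2, -2, -4/3, -2/3, -4/15, -4/45, …
g: a_k = 0, -3, 0, 1/2, 0, -1/40, 0, …
h₀=f·g: eliminate ⇒ L₀, order ≤ 1·2.
h₀' ⇒ L via d/dx closure of L₀.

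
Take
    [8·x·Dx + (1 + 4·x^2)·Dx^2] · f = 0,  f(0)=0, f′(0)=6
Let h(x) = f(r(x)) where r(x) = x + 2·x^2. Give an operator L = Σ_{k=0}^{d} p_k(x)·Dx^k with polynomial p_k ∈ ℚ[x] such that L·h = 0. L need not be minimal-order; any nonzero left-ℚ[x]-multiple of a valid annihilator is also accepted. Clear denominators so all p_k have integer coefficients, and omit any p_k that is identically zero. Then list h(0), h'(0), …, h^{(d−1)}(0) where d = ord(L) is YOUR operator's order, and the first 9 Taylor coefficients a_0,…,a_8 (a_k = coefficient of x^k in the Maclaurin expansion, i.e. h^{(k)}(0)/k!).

f: a_k = 0, 6, 0, -8, 0, 96/5, 0, -384/7, 0, …
h₀=f(r): pull back L_f along r ⇒ L₀.
L = (-4 + 8·x + 64·x^2 + 192·x^3 + 192·x^4)·Dx + (1 + 4·x + 4·x^2 + 32·x^3 + 80·x^4 + 64·x^5)·Dx^2  (order 2).
h: a_k = 0, 6, 12, -8, -48, -384/5, 128, 4992/7, 768, …
ICs: h(0) = 0, h′(0) = 6.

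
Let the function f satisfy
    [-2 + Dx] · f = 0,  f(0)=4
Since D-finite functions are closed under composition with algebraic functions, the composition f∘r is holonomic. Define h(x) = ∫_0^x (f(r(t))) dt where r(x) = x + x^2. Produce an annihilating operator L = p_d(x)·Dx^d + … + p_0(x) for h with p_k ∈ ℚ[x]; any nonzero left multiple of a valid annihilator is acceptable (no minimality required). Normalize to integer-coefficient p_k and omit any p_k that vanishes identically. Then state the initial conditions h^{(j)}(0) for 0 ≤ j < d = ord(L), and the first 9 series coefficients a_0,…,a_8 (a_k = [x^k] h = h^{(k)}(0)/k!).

L = (-2 - 4·x)·Dx + Dx^2  (order 2).
h: a_k = 0, 4, 4, 16/3, 16/3, 16/3, 208/45, 1216/315, 928/315, …
ICs: h(0) = 0, h′(0) = 4.

f: a_k = 4, 8, 8, 16/3, 8/3, 16/15, 16/45, 32/315, 8/315, …
f∘r: x↦r, Dx↦Dx/r' in L_f ⇒ L₀.
h=∫h₀ ⇒ L = L₀·Dx.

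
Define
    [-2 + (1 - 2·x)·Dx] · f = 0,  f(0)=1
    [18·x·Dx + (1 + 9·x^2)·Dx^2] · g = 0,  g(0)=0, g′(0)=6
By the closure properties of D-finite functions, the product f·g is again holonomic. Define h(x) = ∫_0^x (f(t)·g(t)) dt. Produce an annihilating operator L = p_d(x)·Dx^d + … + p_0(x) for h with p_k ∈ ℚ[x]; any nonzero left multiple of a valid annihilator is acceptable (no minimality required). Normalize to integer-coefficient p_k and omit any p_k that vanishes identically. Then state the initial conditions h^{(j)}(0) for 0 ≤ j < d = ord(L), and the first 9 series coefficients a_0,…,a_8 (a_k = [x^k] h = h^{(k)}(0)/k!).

L = 36·x·Dx + (4 - 18·x + 72·x^2)·Dx^2 + (-1 + 2·x - 9·x^2 + 18·x^3)·Dx^3  (order 3).
h: a_k = 0, 0, 3, 4, 3/2, 12/5, 101/5, 1212/35, -2451/140, …
ICs: h(0) = 0, h′(0) = 0, h′′(0) = 6.

f: a_k = 1, 2, 4, 8, 16, 32, 64, 128, 256, …
g: a_k = 0, 6, 0, -18, 0, 486/5, 0, -4374/7, 0, …
f·g: L₀ = L_f ⊗_s L_g, ord ≤ 1·2.
Integrate: L := L₀·Dx.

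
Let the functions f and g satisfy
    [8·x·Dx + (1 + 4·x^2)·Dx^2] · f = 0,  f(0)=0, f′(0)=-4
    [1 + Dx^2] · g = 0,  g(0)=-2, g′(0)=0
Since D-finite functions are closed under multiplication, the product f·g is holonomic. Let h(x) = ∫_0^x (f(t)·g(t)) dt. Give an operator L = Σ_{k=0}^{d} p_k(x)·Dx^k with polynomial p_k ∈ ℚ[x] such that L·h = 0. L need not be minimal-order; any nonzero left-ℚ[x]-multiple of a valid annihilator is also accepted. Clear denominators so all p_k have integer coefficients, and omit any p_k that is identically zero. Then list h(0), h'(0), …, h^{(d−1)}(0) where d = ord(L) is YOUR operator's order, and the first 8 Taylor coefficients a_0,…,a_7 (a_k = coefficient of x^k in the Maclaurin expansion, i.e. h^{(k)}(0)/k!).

L = (85 + 944·x^2 + 416·x^4 + 256·x^6 + 256·x^8)·Dx + (144·x + 704·x^3 + 768·x^5 + 1024·x^7)·Dx^2 + (90 + 992·x^2 + 576·x^4 + 512·x^6 + 512·x^8)·Dx^3 + (144·x + 704·x^3 + 768·x^5 + 1024·x^7)·Dx^4 + (5 + 48·x^2 + 160·x^4 + 256·x^6 + 256·x^8)·Dx^5  (order 5).
h: a_k = 0, 0, 4, 0, -11/3, 0, 469/90, 0, …
ICs: h(0) = 0, h′(0) = 0, h′′(0) = 8, h′′′(0) = 0, h′′′′(0) = -88.

f: a_k = 0, -4, 0, 16/3, 0, -64/5, 0, 256/7, …
g: a_k = -2, 0, 1, 0, -1/12, 0, 1/360, 0, …
Product ⇒ symmetric product L₀, ord ≤ 4.
h=∫h₀ ⇒ L = L₀·Dx.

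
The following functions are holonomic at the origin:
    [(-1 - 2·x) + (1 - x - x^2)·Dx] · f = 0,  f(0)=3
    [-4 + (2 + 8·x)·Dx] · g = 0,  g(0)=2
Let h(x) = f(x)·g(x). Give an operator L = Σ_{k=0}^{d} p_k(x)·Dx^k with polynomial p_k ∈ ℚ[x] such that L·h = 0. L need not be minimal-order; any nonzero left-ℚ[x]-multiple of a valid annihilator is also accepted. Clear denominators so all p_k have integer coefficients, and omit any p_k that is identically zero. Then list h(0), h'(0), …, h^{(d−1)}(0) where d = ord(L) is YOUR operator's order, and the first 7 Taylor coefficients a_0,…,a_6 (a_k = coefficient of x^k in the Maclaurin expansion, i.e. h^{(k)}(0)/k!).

L = (3 + 4·x + 6·x^2) + (-1 - 3·x + 5·x^2 + 4·x^3)·Dx  (order 1).
h: a_k = 6, 18, 12, 54, 6, 228, -270, …
ICs: h(0) = 6.

f: a_k = 3, 3, 6, 9, 15, 24, 39, …
g: a_k = 2, 4, -4, 8, -20, 56, -168, …
h₀=f·g: eliminate ⇒ L₀, order ≤ 1·1.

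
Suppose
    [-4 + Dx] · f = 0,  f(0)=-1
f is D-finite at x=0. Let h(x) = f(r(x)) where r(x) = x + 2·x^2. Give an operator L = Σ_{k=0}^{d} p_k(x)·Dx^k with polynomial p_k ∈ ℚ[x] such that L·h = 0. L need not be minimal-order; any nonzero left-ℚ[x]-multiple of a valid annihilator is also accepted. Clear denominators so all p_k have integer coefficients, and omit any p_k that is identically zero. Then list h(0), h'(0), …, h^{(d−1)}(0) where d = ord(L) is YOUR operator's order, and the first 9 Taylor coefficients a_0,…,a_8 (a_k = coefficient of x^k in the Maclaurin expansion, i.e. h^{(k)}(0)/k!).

L = (-4 - 16·x) + Dx  (order 1).
h: a_k = -1, -4, -16, -128/3, -320/3, -3328/15, -19456/45, -237568/315, -391168/315, …
ICs: h(0) = -1.

f: a_k = -1, -4, -8, -32/3, -32/3, -128/15, -256/45, -1024/315, -512/315, …
Change of var in L_f (x↦r) gives L₀.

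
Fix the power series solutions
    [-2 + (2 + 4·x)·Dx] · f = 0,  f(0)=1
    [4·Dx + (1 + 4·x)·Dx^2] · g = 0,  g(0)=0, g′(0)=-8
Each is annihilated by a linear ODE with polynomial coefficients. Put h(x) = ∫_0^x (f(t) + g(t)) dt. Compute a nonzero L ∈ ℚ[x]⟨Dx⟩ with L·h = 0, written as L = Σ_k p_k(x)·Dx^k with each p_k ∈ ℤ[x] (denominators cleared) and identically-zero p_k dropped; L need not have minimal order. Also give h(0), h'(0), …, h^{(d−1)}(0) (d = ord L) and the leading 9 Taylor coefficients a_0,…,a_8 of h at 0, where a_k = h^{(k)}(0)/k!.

f: a_k = 1, 1, -1/2, 1/2, -5/8, 7/8, -21/16, 33/16, -429/128, …
g: a_k = 0, -8, 16, -128/3, 128, -2048/5, 4096/3, -32768/7, 16384, …
L₀ := lclm(L_f,L_g); ord L₀ ≤ 1+2.
∫: right-multiply L₀ by Dx.
L = (20 + 16·x)·Dx^2 + (29 + 104·x + 80·x^2)·Dx^3 + (3 + 22·x + 48·x^2 + 32·x^3)·Dx^4  (order 4).
h: a_k = 0, 1, -7/2, 31/6, -253/24, 1019/40, -16349/240, 65473/336, -524057/896, …
ICs: h(0) = 0, h′(0) = 1, h′′(0) = -7, h′′′(0) = 31.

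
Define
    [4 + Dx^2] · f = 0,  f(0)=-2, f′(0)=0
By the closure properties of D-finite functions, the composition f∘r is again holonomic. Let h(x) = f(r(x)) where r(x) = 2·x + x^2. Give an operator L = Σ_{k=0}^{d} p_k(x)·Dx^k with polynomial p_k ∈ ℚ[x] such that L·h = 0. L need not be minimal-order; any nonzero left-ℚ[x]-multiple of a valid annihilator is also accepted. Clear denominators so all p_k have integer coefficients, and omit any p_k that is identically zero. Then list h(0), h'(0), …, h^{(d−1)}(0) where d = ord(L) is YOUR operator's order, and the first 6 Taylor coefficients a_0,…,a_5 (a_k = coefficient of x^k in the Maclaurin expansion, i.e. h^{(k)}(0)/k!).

f: a_k = -2, 0, 4, 0, -4/3, 0, …
L₀ from L_f via x↦r, Dx↦r'^{-1}Dx.
L = (16 + 48·x + 48·x^2 + 16·x^3) - Dx + (1 + x)·Dx^2  (order 2).
h: a_k = -2, 0, 16, 16, -52/3, -128/3, …
ICs: h(0) = -2, h′(0) = 0.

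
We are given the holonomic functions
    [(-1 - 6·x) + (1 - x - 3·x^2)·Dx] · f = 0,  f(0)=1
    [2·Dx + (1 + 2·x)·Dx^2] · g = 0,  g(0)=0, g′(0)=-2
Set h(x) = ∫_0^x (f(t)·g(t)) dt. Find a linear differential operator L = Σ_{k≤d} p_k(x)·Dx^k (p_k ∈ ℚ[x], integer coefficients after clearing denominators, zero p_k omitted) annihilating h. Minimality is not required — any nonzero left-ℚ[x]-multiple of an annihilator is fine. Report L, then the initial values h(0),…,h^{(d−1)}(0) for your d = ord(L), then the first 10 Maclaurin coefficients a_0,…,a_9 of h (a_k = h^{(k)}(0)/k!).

L = (8 + 24·x)·Dx + (18·x + 30·x^2)·Dx^2 + (-1 - x + 5·x^2 + 6·x^3)·Dx^3  (order 3).
h: a_k = 0, 0, -1, 0, -13/6, -14/15, -278/45, -202/35, -2973/140, -9068/315, …
ICs: h(0) = 0, h′(0) = 0, h′′(0) = -2.

f: a_k = 1, 1, 4, 7, 19, 40, 97, 217, 508, 1159, …
g: a_k = 0, -2, 2, -8/3, 4, -32/5, 32/3, -128/7, 32, -512/9, …
L₀ := L_f ⊗_s L_g (sym. prod.), ord ≤ 2.
∫: right-multiply L₀ by Dx.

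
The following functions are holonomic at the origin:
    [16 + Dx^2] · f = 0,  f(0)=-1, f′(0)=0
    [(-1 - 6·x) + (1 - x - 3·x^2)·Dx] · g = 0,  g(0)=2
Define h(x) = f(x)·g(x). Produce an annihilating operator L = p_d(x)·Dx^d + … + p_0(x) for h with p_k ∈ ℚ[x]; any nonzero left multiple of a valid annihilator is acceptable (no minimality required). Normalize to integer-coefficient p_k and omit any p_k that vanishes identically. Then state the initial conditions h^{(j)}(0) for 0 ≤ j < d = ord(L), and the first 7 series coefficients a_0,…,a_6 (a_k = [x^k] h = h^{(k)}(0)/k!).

L = (-10 + 16·x + 48·x^2) + (2 + 12·x)·Dx + (-1 + x + 3·x^2)·Dx^2  (order 2).
h: a_k = -2, -2, 8, 2, 14/3, 32/3, 1622/45, …
ICs: h(0) = -2, h′(0) = -2.

f: a_k = -1, 0, 8, 0, -32/3, 0, 256/45, …
g: a_k = 2, 2, 8, 14, 38, 80, 194, …
f·g: L₀ = L_f ⊗_s L_g, ord ≤ 2·1.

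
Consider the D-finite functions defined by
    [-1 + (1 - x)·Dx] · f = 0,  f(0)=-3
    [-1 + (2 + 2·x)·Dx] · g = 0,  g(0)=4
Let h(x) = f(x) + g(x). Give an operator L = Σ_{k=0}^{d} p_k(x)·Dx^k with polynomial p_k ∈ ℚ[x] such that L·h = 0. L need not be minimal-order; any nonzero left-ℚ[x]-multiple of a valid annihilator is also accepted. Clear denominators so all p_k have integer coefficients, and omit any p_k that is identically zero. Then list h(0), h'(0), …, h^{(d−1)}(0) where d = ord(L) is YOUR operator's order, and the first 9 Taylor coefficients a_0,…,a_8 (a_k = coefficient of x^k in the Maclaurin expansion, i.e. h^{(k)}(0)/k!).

L = (-5 - 3·x) + (9 + 14·x + 9·x^2)·Dx + (-2 - 6·x + 2·x^2 + 6·x^3)·Dx^2  (order 2).
h: a_k = 1, -1, -7/2, -11/4, -101/32, -185/64, -789/256, -1503/512, -25005/8192, …
ICs: h(0) = 1, h′(0) = -1.

f: a_k = -3, -3, -3, -3, -3, -3, -3, -3, -3, …
g: a_k = 4, 2, -1/2, 1/4, -5/32, 7/64, -21/256, 33/512, -429/8192, …
h₀=f+g: left-lcm gives L₀, ord ≤ 2.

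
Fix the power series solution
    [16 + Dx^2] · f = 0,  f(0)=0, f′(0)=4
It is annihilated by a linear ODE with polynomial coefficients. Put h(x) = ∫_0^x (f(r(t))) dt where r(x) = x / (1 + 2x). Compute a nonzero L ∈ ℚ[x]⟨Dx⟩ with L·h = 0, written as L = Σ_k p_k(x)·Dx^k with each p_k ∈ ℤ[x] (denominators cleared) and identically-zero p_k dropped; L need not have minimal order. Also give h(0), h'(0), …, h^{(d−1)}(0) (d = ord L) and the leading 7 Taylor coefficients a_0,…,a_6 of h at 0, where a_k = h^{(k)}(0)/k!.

L = 16·Dx + (4 + 24·x + 48·x^2 + 32·x^3)·Dx^2 + (1 + 8·x + 24·x^2 + 32·x^3 + 16·x^4)·Dx^3  (order 3).
h: a_k = 0, 0, 2, -8/3, 4/3, 32/5, -1376/45, …
ICs: h(0) = 0, h′(0) = 0, h′′(0) = 4.

f: a_k = 0, 4, 0, -32/3, 0, 128/15, 0, …
h₀=f(r): pull back L_f along r ⇒ L₀.
Integrate: L := L₀·Dx.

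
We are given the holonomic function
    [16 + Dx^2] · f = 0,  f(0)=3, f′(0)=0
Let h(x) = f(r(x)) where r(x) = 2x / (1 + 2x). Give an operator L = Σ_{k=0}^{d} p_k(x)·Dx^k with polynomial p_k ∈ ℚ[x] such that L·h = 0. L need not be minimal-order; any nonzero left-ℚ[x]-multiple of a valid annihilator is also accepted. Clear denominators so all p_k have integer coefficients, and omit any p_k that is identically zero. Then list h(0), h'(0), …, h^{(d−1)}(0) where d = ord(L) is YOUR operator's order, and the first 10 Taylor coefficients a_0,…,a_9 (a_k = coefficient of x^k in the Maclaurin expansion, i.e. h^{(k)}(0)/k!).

L = 64 + (4 + 24·x + 48·x^2 + 32·x^3)·Dx + (1 + 8·x + 24·x^2 + 32·x^3 + 16·x^4)·Dx^2  (order 2).
h: a_k = 3, 0, -96, 384, -640, -1024, 175616/15, -251904/5, 3217408/21, -36732928/105, …
ICs: h(0) = 3, h′(0) = 0.

f: a_k = 3, 0, -24, 0, 32, 0, -256/15, 0, 512/105, 0, …
Change of var in L_f (x↦r) gives L₀.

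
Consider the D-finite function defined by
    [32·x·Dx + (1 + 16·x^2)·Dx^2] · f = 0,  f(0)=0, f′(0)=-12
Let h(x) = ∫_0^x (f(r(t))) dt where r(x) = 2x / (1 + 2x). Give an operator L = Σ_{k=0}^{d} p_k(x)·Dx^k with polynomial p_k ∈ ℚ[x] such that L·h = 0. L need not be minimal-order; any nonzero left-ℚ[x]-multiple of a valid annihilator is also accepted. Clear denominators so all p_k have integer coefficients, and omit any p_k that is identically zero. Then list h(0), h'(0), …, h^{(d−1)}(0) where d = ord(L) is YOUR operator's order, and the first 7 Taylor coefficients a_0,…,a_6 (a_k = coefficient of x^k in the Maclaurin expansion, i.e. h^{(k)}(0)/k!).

f: a_k = 0, -12, 0, 64, 0, -3072/5, 0, …
L₀ from L_f via x↦r, Dx↦r'^{-1}Dx.
h=∫₀ˣh₀: take L = L₀·Dx.
L = (4 + 136·x)·Dx^2 + (1 + 4·x + 68·x^2)·Dx^3  (order 3).
h: a_k = 0, 0, -12, 16, 104, -576, -6464/5, …
ICs: h(0) = 0, h′(0) = 0, h′′(0) = -24.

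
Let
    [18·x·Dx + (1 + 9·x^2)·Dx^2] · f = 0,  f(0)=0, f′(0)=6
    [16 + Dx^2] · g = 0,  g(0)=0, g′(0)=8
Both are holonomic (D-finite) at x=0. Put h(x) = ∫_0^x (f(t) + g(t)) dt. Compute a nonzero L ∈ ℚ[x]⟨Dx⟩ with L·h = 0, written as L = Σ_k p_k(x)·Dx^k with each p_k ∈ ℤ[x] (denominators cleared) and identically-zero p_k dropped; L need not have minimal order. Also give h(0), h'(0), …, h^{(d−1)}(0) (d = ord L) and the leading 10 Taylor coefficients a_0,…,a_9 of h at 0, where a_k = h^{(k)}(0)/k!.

f: a_k = 0, 6, 0, -18, 0, 486/5, 0, -4374/7, 0, 4374, …
g: a_k = 0, 8, 0, -64/3, 0, 256/15, 0, -2048/315, 0, 4096/2835, …
Weyl lclm of L_f,L_g ⇒ L₀ (ord ≤ 4).
Integrate: L := L₀·Dx.
L = (-13248·x + 181440·x^3 + 186624·x^5)·Dx^2 + (-16 + 6048·x^2 + 66096·x^4 + 93312·x^6)·Dx^3 + (-828·x + 11340·x^3 + 11664·x^5)·Dx^4 + (-1 + 378·x^2 + 4131·x^4 + 5832·x^6)·Dx^5  (order 5).
h: a_k = 0, 0, 7, 0, -59/6, 0, 857/45, 0, -99439/1260, 0, …
ICs: h(0) = 0, h′(0) = 0, h′′(0) = 14, h′′′(0) = 0, h′′′′(0) = -236.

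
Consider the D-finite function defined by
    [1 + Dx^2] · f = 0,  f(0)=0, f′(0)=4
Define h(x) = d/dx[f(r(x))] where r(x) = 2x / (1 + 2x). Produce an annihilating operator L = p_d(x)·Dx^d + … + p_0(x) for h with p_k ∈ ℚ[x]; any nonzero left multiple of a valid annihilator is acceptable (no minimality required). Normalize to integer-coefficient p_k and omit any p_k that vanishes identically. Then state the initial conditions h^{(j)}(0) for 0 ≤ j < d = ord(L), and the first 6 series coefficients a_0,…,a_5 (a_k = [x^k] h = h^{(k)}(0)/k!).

L = (28 + 96·x + 96·x^2) + (12 + 72·x + 144·x^2 + 96·x^3)·Dx + (1 + 8·x + 24·x^2 + 32·x^3 + 16·x^4)·Dx^2  (order 2).
h: a_k = 8, -32, 80, -128, 16/3, 960, …
ICs: h(0) = 8, h′(0) = -32.

f: a_k = 0, 4, 0, -2/3, 0, 1/30, …
f∘r: x↦r, Dx↦Dx/r' in L_f ⇒ L₀.
h=h₀': d/dx-closure on L₀ ⇒ L.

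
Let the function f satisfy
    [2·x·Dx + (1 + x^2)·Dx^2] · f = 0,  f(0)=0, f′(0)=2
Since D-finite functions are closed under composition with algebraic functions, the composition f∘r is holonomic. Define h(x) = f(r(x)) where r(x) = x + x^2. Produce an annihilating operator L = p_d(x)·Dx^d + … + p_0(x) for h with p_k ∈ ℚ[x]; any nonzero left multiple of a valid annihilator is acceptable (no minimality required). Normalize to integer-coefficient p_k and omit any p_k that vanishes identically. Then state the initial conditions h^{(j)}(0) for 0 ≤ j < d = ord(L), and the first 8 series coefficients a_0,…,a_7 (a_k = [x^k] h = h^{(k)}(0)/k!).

f: a_k = 0, 2, 0, -2/3, 0, 2/5, 0, -2/7, …
Change of var in L_f (x↦r) gives L₀.
L = (-2 + 2·x + 8·x^2 + 12·x^3 + 6·x^4)·Dx + (1 + 2·x + x^2 + 4·x^3 + 5·x^4 + 2·x^5)·Dx^2  (order 2).
h: a_k = 0, 2, 2, -2/3, -2, -8/5, 4/3, 26/7, …
ICs: h(0) = 0, h′(0) = 2.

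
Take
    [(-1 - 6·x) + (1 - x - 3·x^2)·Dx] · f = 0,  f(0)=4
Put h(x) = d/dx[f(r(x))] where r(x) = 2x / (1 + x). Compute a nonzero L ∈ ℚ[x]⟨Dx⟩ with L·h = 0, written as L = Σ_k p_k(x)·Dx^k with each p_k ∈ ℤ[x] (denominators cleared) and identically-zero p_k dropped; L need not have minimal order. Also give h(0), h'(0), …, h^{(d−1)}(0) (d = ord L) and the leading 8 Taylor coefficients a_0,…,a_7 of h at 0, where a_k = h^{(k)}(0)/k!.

L = (14 + 78·x + 546·x^2 + 338·x^3) + (-1 - 14·x + 182·x^3 + 169·x^4)·Dx  (order 1).
h: a_k = 8, 112, 312, 2912, 6760, 56784, 123032, 984256, …
ICs: h(0) = 8.

f: a_k = 4, 4, 16, 28, 76, 160, 388, 868, …
Substitute x→r, Dx→(1/r')Dx; clear ⇒ L₀.
h=h₀': d/dx-closure on L₀ ⇒ L.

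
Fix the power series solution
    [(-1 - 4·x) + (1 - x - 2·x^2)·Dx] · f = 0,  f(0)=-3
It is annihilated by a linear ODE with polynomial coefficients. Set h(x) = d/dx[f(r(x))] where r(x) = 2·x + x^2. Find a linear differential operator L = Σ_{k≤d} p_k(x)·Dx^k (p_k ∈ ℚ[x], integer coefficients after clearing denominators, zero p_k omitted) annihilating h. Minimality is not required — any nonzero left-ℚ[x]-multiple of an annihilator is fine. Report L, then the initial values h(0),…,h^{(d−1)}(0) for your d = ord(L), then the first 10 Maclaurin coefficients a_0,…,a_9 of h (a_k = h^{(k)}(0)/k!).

f: a_k = -3, -3, -9, -15, -33, -63, -129, -255, -513, -1023, …
f∘r: x↦r, Dx↦Dx/r' in L_f ⇒ L₀.
Derive L from L₀ (diff closure).
L = (13 + 52·x + 186·x^2 + 160·x^3 + 40·x^4) + (-1 - 5·x + 26·x^2 + 62·x^3 + 40·x^4 + 8·x^5)·Dx  (order 1).
h: a_k = -6, -78, -468, -2868, -15810, -84618, -438984, -2232648, -11175462, -55250670, …
ICs: h(0) = -6.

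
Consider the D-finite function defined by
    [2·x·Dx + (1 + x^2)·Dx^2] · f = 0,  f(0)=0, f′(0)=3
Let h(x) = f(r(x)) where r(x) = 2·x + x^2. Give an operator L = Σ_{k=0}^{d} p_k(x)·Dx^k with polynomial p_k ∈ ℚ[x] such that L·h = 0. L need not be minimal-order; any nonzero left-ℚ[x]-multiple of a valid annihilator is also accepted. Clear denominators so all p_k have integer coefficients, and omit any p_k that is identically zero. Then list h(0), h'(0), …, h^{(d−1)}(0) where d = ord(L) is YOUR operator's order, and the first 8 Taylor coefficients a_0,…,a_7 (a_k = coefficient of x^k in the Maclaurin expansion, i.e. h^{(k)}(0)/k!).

L = (-1 + 8·x + 16·x^2 + 12·x^3 + 3·x^4)·Dx + (1 + x + 4·x^2 + 8·x^3 + 5·x^4 + x^5)·Dx^2  (order 2).
h: a_k = 0, 6, 3, -8, -12, 66/5, 47, -48/7, …
ICs: h(0) = 0, h′(0) = 6.

f: a_k = 0, 3, 0, -1, 0, 3/5, 0, -3/7, …
Change of var in L_f (x↦r) gives L₀.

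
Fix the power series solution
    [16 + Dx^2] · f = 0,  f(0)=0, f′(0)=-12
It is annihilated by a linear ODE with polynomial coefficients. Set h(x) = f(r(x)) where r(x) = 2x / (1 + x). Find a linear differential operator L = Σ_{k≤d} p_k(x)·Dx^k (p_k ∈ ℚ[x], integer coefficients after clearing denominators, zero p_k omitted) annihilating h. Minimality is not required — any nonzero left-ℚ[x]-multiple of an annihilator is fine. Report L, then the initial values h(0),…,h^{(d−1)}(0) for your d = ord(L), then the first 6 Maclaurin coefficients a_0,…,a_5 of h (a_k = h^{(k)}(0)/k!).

f: a_k = 0, -12, 0, 32, 0, -128/5, …
Substitute x→r, Dx→(1/r')Dx; clear ⇒ L₀.
L = 64 + (2 + 6·x + 6·x^2 + 2·x^3)·Dx + (1 + 4·x + 6·x^2 + 4·x^3 + x^4)·Dx^2  (order 2).
h: a_k = 0, -24, 24, 232, -744, 3464/5, …
ICs: h(0) = 0, h′(0) = -24.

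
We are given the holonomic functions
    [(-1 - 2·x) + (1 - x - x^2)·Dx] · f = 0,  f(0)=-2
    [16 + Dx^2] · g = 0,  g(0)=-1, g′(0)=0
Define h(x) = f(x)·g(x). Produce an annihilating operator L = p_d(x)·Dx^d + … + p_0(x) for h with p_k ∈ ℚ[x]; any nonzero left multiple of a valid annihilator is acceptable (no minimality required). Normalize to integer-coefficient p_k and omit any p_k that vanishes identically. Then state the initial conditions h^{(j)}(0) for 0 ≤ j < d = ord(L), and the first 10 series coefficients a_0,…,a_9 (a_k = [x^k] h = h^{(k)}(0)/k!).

L = (-14 + 16·x + 16·x^2) + (2 + 4·x)·Dx + (-1 + x + x^2)·Dx^2  (order 2).
h: a_k = 2, 2, -12, -10, -2/3, -32/3, -1022/45, -1502/45, -5548/105, -27158/315, …
ICs: h(0) = 2, h′(0) = 2.

f: a_k = -2, -2, -4, -6, -10, -16, -26, -42, -68, -110, …
g: a_k = -1, 0, 8, 0, -32/3, 0, 256/45, 0, -512/315, 0, …
Sym-product of L_f,L_g gives L₀ (≤ ord 2).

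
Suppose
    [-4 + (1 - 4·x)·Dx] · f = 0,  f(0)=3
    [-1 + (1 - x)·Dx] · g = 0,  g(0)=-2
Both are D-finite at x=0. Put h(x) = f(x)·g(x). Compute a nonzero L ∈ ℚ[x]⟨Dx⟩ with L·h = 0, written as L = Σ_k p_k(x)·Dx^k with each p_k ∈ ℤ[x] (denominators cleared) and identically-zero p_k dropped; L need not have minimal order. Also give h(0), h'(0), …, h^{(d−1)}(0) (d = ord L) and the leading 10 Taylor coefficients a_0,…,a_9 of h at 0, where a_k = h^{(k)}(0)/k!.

f: a_k = 3, 12, 48, 192, 768, 3072, 12288, 49152, 196608, 786432, …
g: a_k = -2, -2, -2, -2, -2, -2, -2, -2, -2, -2, …
f·g: L₀ = L_f ⊗_s L_g, ord ≤ 1·1.
L = (-5 + 8·x) + (1 - 5·x + 4·x^2)·Dx  (order 1).
h: a_k = -6, -30, -126, -510, -2046, -8190, -32766, -131070, -524286, -2097150, …
ICs: h(0) = -6.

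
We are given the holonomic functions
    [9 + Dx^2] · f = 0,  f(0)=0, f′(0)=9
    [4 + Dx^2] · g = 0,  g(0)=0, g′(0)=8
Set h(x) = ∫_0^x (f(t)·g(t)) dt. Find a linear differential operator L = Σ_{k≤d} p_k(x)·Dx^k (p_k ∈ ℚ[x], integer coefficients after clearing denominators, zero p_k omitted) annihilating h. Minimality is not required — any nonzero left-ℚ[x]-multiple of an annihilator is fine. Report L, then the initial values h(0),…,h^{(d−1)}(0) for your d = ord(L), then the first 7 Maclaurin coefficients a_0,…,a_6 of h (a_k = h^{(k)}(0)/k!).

f: a_k = 0, 9, 0, -27/2, 0, 243/40, 0, …
g: a_k = 0, 8, 0, -16/3, 0, 16/15, 0, …
h₀=f·g: eliminate ⇒ L₀, order ≤ 2·2.
Integrate: L := L₀·Dx.
L = 25·Dx + 26·Dx^3 + Dx^5  (order 5).
h: a_k = 0, 0, 0, 24, 0, -156/5, 0, …
ICs: h(0) = 0, h′(0) = 0, h′′(0) = 0, h′′′(0) = 144, h′′′′(0) = 0.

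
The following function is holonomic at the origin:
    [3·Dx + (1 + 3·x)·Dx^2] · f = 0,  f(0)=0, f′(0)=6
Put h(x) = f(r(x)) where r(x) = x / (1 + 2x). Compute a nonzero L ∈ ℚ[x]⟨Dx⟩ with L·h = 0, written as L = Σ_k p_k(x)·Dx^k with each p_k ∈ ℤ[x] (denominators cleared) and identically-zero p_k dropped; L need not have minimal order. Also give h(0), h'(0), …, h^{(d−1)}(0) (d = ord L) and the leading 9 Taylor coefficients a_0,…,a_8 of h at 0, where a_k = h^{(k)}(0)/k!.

f: a_k = 0, 6, -9, 18, -81/2, 486/5, -243, 4374/7, -6561/4, …
h₀=f(r): pull back L_f along r ⇒ L₀.
L = (7 + 20·x)·Dx + (1 + 7·x + 10·x^2)·Dx^2  (order 2).
h: a_k = 0, 6, -21, 78, -609/2, 6186/5, -5187, 155994/7, -390369/4, …
ICs: h(0) = 0, h′(0) = 6.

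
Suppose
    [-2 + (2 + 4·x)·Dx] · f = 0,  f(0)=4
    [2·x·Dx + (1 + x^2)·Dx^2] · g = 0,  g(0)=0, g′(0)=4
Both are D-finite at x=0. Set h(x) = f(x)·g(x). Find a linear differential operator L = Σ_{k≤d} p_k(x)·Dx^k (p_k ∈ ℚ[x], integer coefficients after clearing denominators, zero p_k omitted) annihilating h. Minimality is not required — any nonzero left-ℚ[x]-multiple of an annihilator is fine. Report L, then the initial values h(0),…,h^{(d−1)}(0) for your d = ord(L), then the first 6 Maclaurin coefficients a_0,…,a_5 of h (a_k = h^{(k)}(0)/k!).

f: a_k = 4, 4, -2, 2, -5/2, 7/2, …
g: a_k = 0, 4, 0, -4/3, 0, 4/5, …
h₀=f·g: eliminate ⇒ L₀, order ≤ 1·2.
L = (3 - 2·x - x^2) + (-2 - 2·x + 6·x^2 + 4·x^3)·Dx + (1 + 4·x + 5·x^2 + 4·x^3 + 4·x^4)·Dx^2  (order 2).
h: a_k = 0, 16, 16, -40/3, 8/3, -62/15, …
ICs: h(0) = 0, h′(0) = 16.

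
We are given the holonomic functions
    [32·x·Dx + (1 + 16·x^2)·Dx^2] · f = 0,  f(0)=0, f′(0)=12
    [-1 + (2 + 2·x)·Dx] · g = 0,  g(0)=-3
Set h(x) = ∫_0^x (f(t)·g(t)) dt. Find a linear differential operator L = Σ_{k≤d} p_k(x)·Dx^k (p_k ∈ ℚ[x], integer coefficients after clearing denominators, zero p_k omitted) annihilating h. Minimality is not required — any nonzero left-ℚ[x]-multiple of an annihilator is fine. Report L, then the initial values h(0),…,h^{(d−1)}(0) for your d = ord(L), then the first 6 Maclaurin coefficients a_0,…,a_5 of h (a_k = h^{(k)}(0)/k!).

f: a_k = 0, 12, 0, -64, 0, 3072/5, …
g: a_k = -3, -3/2, 3/8, -3/16, 15/128, -21/256, …
h₀=f·g: eliminate ⇒ L₀, order ≤ 2·1.
h=∫h₀ ⇒ L = L₀·Dx.
L = (3 - 64·x - 16·x^2)·Dx + (-4 + 124·x + 192·x^2 + 64·x^3)·Dx^2 + (4 + 8·x + 68·x^2 + 128·x^3 + 64·x^4)·Dx^3  (order 3).
h: a_k = 0, 0, -18, -6, 393/8, 75/4, …
ICs: h(0) = 0, h′(0) = 0, h′′(0) = -36.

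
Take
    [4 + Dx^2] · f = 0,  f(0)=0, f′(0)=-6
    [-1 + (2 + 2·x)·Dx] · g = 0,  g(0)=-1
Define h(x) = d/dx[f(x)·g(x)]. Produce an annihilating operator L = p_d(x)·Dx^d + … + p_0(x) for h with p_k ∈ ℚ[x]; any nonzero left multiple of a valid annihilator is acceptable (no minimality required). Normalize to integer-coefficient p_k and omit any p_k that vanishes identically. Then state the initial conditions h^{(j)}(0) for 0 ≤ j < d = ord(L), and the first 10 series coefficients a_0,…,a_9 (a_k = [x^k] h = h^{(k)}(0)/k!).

L = (413 + 1344·x + 1696·x^2 + 1024·x^3 + 256·x^4) + (-52 - 180·x - 192·x^2 - 64·x^3)·Dx + (76 + 280·x + 396·x^2 + 256·x^3 + 64·x^4)·Dx^2  (order 2).
h: a_k = 6, 6, -57/4, -13/2, 341/64, 603/320, -7687/7680, -17/2688, -216983/1720320, 626641/3096576, …
ICs: h(0) = 6, h′(0) = 6.

f: a_k = 0, -6, 0, 4, 0, -4/5, 0, 8/105, 0, -4/945, …
g: a_k = -1, -1/2, 1/8, -1/16, 5/128, -7/256, 21/1024, -33/2048, 429/32768, -715/65536, …
h₀=f·g: eliminate ⇒ L₀, order ≤ 2·1.
h₀' ⇒ L via d/dx closure of L₀.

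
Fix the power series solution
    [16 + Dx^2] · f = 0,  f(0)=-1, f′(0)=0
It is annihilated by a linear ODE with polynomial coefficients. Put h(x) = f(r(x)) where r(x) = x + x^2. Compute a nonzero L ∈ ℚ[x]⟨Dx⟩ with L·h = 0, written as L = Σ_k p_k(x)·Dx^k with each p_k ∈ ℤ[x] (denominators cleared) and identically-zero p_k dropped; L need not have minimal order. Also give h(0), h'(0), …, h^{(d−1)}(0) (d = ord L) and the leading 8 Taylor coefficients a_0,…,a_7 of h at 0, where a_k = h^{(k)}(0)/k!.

L = (16 + 96·x + 192·x^2 + 128·x^3) - 2·Dx + (1 + 2·x)·Dx^2  (order 2).
h: a_k = -1, 0, 8, 16, -8/3, -128/3, -2624/45, -128/15, …
ICs: h(0) = -1, h′(0) = 0.

f: a_k = -1, 0, 8, 0, -32/3, 0, 256/45, 0, …
Change of var in L_f (x↦r) gives L₀.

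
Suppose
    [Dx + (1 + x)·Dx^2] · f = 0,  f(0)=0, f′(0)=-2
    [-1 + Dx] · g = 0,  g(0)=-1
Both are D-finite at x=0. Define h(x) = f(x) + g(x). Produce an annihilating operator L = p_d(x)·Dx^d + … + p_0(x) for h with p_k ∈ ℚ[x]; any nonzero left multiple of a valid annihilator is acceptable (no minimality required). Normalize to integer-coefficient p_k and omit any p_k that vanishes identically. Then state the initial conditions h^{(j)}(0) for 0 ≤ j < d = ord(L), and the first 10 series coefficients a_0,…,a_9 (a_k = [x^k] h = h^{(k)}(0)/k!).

f: a_k = 0, -2, 1, -2/3, 1/2, -2/5, 1/3, -2/7, 1/4, -2/9, …
g: a_k = -1, -1, -1/2, -1/6, -1/24, -1/120, -1/720, -1/5040, -1/40320, -1/362880, …
Sum ⇒ L₀ = lclm(L_f,L_g) in ℚ(x)⟨Dx⟩.
L = (-3 - x)·Dx + (1 - 2·x - x^2)·Dx^2 + (2 + 3·x + x^2)·Dx^3  (order 3).
h: a_k = -1, -3, 1/2, -5/6, 11/24, -49/120, 239/720, -1441/5040, 10079/40320, -80641/362880, …
ICs: h(0) = -1, h′(0) = -3, h′′(0) = 1.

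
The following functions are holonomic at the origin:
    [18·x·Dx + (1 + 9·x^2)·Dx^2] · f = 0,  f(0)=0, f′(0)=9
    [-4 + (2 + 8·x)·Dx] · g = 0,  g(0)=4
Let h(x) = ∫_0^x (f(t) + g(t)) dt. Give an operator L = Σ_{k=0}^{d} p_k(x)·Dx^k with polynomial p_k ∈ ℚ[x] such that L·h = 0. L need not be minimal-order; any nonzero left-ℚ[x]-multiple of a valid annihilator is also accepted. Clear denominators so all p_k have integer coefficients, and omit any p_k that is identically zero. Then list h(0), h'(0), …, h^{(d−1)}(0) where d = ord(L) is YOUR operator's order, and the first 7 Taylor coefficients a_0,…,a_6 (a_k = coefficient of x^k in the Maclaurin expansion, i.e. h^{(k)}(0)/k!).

f: a_k = 0, 9, 0, -27, 0, 729/5, 0, …
g: a_k = 4, 8, -8, 16, -40, 112, -336, …
L₀ := lclm(L_f,L_g); ord L₀ ≤ 2+1.
h=∫h₀ ⇒ L = L₀·Dx.
L = (-36 - 360·x + 972·x^2 + 1944·x^3)·Dx^2 + (-30 - 144·x - 18·x^2 + 3888·x^3 + 6804·x^4)·Dx^3 + (-2 + 10·x + 108·x^2 + 306·x^3 + 1134·x^4 + 1944·x^5)·Dx^4  (order 4).
h: a_k = 0, 4, 17/2, -8/3, -11/4, -8, 1289/30, …
ICs: h(0) = 0, h′(0) = 4, h′′(0) = 17, h′′′(0) = -16.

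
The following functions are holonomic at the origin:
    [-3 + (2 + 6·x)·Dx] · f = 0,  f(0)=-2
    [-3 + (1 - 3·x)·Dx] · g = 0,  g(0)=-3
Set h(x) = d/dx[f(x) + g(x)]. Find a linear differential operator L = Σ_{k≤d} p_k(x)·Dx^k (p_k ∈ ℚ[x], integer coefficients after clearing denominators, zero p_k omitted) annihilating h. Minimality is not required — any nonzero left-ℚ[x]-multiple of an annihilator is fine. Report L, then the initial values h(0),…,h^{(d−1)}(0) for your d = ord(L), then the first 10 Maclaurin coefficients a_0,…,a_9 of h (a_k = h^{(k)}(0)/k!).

f: a_k = -2, -3, 9/4, -27/8, 405/64, -1701/128, 15309/512, -72171/1024, 2814669/16384, -14073345/32768, …
g: a_k = -3, -9, -27, -81, -243, -729, -2187, -6561, -19683, -59049, …
Sum ⇒ L₀ = lclm(L_f,L_g) in ℚ(x)⟨Dx⟩.
h₀' ⇒ L via d/dx closure of L₀.
L = (-162 - 162·x) + (-63 - 486·x - 567·x^2)·Dx + (10 + 18·x - 90·x^2 - 162·x^3)·Dx^2  (order 2).
h: a_k = -12, -99/2, -2025/8, -15147/16, -475065/128, -3313305/256, -47534445/1024, -319671603/2048, -17540918793/32768, -115377317325/65536, …
ICs: h(0) = -12, h′(0) = -99/2.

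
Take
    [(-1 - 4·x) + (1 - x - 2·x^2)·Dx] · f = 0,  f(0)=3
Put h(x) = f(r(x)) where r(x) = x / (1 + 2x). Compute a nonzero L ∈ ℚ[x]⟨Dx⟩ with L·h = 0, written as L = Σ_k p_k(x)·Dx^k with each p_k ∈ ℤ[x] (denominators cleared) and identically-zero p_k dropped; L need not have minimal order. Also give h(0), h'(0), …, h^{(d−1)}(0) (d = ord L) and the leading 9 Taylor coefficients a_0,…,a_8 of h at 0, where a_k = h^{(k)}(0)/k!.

L = (-1 - 6·x) + (1 + 5·x + 6·x^2)·Dx  (order 1).
h: a_k = 3, 3, 3, -9, 27, -81, 243, -729, 2187, …
ICs: h(0) = 3.

f: a_k = 3, 3, 9, 15, 33, 63, 129, 255, 513, …
f∘r: x↦r, Dx↦Dx/r' in L_f ⇒ L₀.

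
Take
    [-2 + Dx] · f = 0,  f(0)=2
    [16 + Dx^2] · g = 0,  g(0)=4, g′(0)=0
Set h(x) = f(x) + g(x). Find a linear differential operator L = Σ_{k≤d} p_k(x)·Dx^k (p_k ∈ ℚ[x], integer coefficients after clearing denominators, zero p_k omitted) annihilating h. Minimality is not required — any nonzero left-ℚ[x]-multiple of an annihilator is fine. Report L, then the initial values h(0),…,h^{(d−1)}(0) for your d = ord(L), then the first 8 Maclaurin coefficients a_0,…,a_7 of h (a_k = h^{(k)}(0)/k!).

f: a_k = 2, 4, 4, 8/3, 4/3, 8/15, 8/45, 16/315, …
g: a_k = 4, 0, -32, 0, 128/3, 0, -1024/45, 0, …
L₀ := lclm(L_f,L_g); ord L₀ ≤ 1+2.
L = -32 + 16·Dx - 2·Dx^2 + Dx^3  (order 3).
h: a_k = 6, 4, -28, 8/3, 44, 8/15, -1016/45, 16/315, …
ICs: h(0) = 6, h′(0) = 4, h′′(0) = -56.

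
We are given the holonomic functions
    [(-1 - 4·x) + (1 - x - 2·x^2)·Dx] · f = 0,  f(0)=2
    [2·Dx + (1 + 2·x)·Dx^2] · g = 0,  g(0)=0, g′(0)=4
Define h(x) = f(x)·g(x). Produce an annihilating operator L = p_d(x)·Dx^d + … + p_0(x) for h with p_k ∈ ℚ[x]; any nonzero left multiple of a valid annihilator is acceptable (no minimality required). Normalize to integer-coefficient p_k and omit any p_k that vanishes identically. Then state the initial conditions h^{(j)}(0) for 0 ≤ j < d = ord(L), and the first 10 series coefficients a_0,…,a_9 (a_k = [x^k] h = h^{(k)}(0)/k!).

L = (6 + 16·x) + (14·x + 20·x^2)·Dx + (-1 - x + 4·x^2 + 4·x^3)·Dx^2  (order 2).
h: a_k = 0, 8, 0, 80/3, 32/3, 448/5, 1024/15, 33664/105, 2304/7, 377344/315, …
ICs: h(0) = 0, h′(0) = 8.

f: a_k = 2, 2, 6, 10, 22, 42, 86, 170, 342, 682, …
g: a_k = 0, 4, -4, 16/3, -8, 64/5, -64/3, 256/7, -64, 1024/9, …
h₀=f·g: eliminate ⇒ L₀, order ≤ 1·2.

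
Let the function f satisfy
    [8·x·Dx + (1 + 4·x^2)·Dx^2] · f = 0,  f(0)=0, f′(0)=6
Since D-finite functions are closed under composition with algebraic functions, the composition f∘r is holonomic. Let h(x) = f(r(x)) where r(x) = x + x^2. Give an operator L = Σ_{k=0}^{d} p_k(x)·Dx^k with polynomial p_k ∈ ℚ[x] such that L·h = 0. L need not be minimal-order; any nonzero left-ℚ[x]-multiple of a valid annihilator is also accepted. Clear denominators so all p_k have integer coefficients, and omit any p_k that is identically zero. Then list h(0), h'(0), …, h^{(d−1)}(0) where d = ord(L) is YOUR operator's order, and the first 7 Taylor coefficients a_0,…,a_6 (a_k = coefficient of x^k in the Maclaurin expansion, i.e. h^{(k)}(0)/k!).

f: a_k = 0, 6, 0, -8, 0, 96/5, 0, …
h₀=f(r): pull back L_f along r ⇒ L₀.
L = (-2 + 8·x + 32·x^2 + 48·x^3 + 24·x^4)·Dx + (1 + 2·x + 4·x^2 + 16·x^3 + 20·x^4 + 8·x^5)·Dx^2  (order 2).
h: a_k = 0, 6, 6, -8, -24, -24/5, 88, …
ICs: h(0) = 0, h′(0) = 6.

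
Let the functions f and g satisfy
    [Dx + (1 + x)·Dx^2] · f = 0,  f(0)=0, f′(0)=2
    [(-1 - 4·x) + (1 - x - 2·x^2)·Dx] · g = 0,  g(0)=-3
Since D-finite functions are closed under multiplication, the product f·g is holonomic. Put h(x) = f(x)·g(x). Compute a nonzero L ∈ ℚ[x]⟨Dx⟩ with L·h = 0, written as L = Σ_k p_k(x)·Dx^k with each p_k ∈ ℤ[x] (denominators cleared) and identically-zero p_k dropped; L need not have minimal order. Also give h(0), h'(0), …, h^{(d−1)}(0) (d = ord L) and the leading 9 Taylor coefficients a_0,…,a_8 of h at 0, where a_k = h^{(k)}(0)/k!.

L = (5 + 8·x) + (1 + 11·x + 10·x^2)·Dx + (-1 + 3·x^2 + 2·x^3)·Dx^2  (order 2).
h: a_k = 0, -6, -3, -17, -43/2, -567/10, -987/10, -14907/70, -11469/28, …
ICs: h(0) = 0, h′(0) = -6.

f: a_k = 0, 2, -1, 2/3, -1/2, 2/5, -1/3, 2/7, -1/4, …
g: a_k = -3, -3, -9, -15, -33, -63, -129, -255, -513, …
h₀=f·g: eliminate ⇒ L₀, order ≤ 2·1.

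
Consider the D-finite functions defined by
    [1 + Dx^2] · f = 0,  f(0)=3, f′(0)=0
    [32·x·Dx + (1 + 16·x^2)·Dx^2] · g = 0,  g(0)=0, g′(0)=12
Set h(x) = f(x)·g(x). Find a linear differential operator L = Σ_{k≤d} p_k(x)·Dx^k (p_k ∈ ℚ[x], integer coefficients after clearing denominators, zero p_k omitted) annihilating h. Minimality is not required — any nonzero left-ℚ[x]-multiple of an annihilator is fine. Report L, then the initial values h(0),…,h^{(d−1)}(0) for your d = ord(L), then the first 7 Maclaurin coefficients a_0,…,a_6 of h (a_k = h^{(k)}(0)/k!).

L = (1105 + 51776·x^2 + 22016·x^4 + 16384·x^6 + 65536·x^8) + (2112·x + 35840·x^3 + 49152·x^5 + 262144·x^7)·Dx + (1122 + 52352·x^2 + 27648·x^4 + 32768·x^6 + 131072·x^8)·Dx^2 + (2112·x + 35840·x^3 + 49152·x^5 + 262144·x^7)·Dx^3 + (17 + 576·x^2 + 5632·x^4 + 16384·x^6 + 65536·x^8)·Dx^4  (order 4).
h: a_k = 0, 36, 0, -210, 0, 19407/10, 0, …
ICs: h(0) = 0, h′(0) = 36, h′′(0) = 0, h′′′(0) = -1260.

f: a_k = 3, 0, -3/2, 0, 1/8, 0, -1/240, …
g: a_k = 0, 12, 0, -64, 0, 3072/5, 0, …
Sym-product of L_f,L_g gives L₀ (≤ ord 4).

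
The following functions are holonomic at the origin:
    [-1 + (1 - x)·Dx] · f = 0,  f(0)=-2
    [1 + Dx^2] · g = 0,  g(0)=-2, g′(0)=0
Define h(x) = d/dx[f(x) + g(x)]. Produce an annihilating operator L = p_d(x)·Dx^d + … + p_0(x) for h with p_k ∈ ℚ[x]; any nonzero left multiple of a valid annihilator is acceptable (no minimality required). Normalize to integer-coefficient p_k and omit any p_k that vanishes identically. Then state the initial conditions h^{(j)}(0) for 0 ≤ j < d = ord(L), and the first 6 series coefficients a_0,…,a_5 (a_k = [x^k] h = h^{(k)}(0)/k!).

L = (26 - 4·x + 2·x^2) + (-7 + 9·x - 3·x^2 + x^3)·Dx + (26 - 4·x + 2·x^2)·Dx^2 + (-7 + 9·x - 3·x^2 + x^3)·Dx^3  (order 3).
h: a_k = -2, -2, -6, -25/3, -10, -719/60, …
ICs: h(0) = -2, h′(0) = -2, h′′(0) = -12.

f: a_k = -2, -2, -2, -2, -2, -2, …
g: a_k = -2, 0, 1, 0, -1/12, 0, …
Sum ⇒ L₀ = lclm(L_f,L_g) in ℚ(x)⟨Dx⟩.
Differentiate: ansatz ord ≤ ord L₀ ⇒ L.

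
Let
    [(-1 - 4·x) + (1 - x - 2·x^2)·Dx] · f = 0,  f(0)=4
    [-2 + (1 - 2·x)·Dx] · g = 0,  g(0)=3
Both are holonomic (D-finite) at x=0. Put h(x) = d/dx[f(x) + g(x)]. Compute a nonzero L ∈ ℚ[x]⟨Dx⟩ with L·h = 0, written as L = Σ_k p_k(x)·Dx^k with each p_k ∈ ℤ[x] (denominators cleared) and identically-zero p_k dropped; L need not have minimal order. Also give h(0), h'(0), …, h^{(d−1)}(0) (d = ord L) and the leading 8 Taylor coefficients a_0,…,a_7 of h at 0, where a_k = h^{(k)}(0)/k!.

f: a_k = 4, 4, 12, 20, 44, 84, 172, 340, …
g: a_k = 3, 6, 12, 24, 48, 96, 192, 384, …
Sum ⇒ L₀ = lclm(L_f,L_g) in ℚ(x)⟨Dx⟩.
h=h₀': d/dx-closure on L₀ ⇒ L.
L = 12 + (3 + 12·x)·Dx + (-1 + x + 2·x^2)·Dx^2  (order 2).
h: a_k = 10, 48, 132, 368, 900, 2184, 5068, 11616, …
ICs: h(0) = 10, h′(0) = 48.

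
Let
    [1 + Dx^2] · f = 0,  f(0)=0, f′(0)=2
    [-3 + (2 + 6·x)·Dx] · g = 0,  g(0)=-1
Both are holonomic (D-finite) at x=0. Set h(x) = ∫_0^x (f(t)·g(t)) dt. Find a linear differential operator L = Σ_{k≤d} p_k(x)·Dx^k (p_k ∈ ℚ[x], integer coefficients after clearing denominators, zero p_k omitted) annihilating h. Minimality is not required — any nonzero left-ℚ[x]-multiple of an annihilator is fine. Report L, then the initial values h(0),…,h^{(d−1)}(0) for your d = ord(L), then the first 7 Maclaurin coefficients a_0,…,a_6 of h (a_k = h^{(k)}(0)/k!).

L = (31 + 24·x + 36·x^2)·Dx + (-12 - 36·x)·Dx^2 + (4 + 24·x + 36·x^2)·Dx^3  (order 3).
h: a_k = 0, 0, -1, -1, 31/48, -23/40, 5699/5760, …
ICs: h(0) = 0, h′(0) = 0, h′′(0) = -2.

f: a_k = 0, 2, 0, -1/3, 0, 1/60, 0, …
g: a_k = -1, -3/2, 9/8, -27/16, 405/128, -1701/256, 15309/1024, …
L₀ := L_f ⊗_s L_g (sym. prod.), ord ≤ 2.
h=∫₀ˣh₀: take L = L₀·Dx.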